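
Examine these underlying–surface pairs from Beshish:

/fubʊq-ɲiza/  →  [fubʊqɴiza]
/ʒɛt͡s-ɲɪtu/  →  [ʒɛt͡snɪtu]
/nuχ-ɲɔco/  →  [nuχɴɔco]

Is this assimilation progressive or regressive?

progressive

The segment that alternates is /ɲ/, which surfaces as [ɴ] when adjacent to /q/.
The change palatal → uvular matches the place of the preceding /q/, identifying this as place assimilation.
The same holds elsewhere in the data: /ɲ/ → [n] after /t͡s/ (palatal → alveolar, matching alveolar); /ɲ/ → [ɴ] after /χ/ (palatal → uvular, matching uvular) — only place changes, and always toward the preceding segment.
The trigger is the preceding segment, so the direction is progressive (perseverative).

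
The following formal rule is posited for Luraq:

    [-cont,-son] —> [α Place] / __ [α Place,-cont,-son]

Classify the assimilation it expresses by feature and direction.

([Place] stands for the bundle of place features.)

The rule copies the place features (abbreviated [Place]) from the environment onto the target, so the assimilating feature is place.
The conditioning segment sits to the right of the focus bar, meaning the trigger follows the segment that changes — regressive assimilation.

regressive place assimilation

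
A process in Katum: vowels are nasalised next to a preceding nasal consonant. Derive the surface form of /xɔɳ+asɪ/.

The vowel /a/ is adjacent to the preceding nasal /ɳ/, so it acquires [+nasal] and surfaces as [ã].

[xɔɳãsɪ]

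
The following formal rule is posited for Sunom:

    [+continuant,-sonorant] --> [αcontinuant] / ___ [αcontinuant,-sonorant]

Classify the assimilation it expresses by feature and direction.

regressive manner assimilation

The rule copies [continuant] (continuancy) from the environment onto the target fricatives; since [±continuant] encodes the stop/fricative manner contrast, the assimilating dimension is manner.
Since the environment is written after the underscore, the trigger follows the target; the direction is regressive.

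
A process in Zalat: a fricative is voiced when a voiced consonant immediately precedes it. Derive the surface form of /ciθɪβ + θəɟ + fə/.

[ciθɪβðəɟvə]

/θ/ is a voiceless dental fricative. The preceding trigger /β/ is voiced, so /θ/ must become voiced as well.
The voiced dental fricative is [ð], so /θ/ → [ð].
The same rule applies at the second boundary: /f/ → [v] next to /ɟ/.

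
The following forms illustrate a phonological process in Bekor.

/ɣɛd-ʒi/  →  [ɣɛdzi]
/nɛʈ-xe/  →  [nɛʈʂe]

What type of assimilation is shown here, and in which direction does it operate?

Underlying /ʒ/ is realised as [z] next to /d/; /d/ itself does not change.
The change postalveolar → alveolar matches the place of the preceding /d/, identifying this as place assimilation.
Manner and voice are unchanged, so the assimilation is partial, not total.
The other alternating form patterns the same way: /x/ → [ʂ] after /ʈ/ (velar → retroflex, matching retroflex) — only place changes, and always toward the preceding segment.
The trigger is the preceding segment, so the direction is progressive (perseverative).

progressive place assimilation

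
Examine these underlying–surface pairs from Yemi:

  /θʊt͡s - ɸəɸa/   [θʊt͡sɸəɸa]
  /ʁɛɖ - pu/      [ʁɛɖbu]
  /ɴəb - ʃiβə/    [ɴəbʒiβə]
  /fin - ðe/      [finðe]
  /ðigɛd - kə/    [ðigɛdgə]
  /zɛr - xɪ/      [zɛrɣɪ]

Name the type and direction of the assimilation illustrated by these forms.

Comparing underlying and surface forms, /p/ → [b] is the alternation; the neighbouring /ɖ/ is constant.
The change voiceless → voiced matches the voicing of the preceding /ɖ/, identifying this as voicing assimilation.
Place and manner are unchanged, so the assimilation is partial, not total.
The other alternating forms pattern the same way: /ʃ/ → [ʒ] after /b/ (voiceless → voiced, matching voiced); /k/ → [g] after /d/ (voiceless → voiced, matching voiced); /x/ → [ɣ] after /r/ (voiceless → voiced, matching voiced) — only voicing changes, and always toward the preceding segment.
No alternation appears in [θʊt͡sɸəɸa], [finðe]: there the adjacent consonants already agree in voicing (/ɸ/ and /t͡s/ are both voiceless; /ð/ and /n/ are both voiced), so these forms are consistent with the same rule.
Since the segment that changes follows the conditioning segment, the assimilation is progressive.

progressive voicing assimilation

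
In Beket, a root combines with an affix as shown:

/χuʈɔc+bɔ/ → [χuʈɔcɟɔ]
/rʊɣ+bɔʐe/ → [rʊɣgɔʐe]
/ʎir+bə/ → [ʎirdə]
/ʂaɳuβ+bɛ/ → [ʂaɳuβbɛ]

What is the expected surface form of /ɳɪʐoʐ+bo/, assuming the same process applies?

[ɳɪʐoʐɖo]

The data show progressive place assimilation: /b/ → [ɟ] after /c/; /b/ → [g] after /ɣ/; /b/ → [d] after /r/. In each pair only place changes, matching the preceding consonant, while manner and voice stay constant.
No alternation appears in [ʂaɳuβbɛ]: there the adjacent consonants already agree in place (/b/ and /β/ are both bilabial), so this form is consistent with the same rule.
The rule targets /b/ (voiced bilabial stop), which sits after the trigger /ʐ/ (retroflex).
The voiced retroflex stop is [ɖ], so /b/ → [ɖ].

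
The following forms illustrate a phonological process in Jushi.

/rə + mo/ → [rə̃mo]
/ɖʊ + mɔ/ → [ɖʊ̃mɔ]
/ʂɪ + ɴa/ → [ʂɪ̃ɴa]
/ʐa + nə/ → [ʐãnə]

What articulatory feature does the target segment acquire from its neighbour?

nasality

The vowel /ə/ surfaces as nasalised [ə̃] next to the following nasal /m/ — it has acquired the [+nasal] feature of its neighbour.
The other forms show the same pattern: /ʊ/ → [ʊ̃] before /m/; /ɪ/ → [ɪ̃] before /ɴ/; /a/ → [ã] before /n/ — each time a vowel is nasalised next to a following nasal.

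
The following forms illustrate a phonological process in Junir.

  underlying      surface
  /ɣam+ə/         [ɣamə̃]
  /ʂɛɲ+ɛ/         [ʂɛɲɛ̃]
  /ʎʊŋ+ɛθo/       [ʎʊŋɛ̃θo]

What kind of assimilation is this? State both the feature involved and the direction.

The vowel /ə/ surfaces as nasalised [ə̃] next to the preceding nasal /m/ — it has acquired the [+nasal] feature of its neighbour.
Likewise in the remaining data: /ɛ/ → [ɛ̃] after /ɲ/; /ɛ/ → [ɛ̃] after /ŋ/ — each time a vowel is nasalised next to a preceding nasal.
Because the conditioning nasal is to the left of the vowel that changes, the process is progressive (perseverative).

progressive nasality assimilation (vowel nasalisation)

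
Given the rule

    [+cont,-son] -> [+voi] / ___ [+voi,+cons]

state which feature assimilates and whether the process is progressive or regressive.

regressive voicing assimilation

The target ([+cont,-son], fricatives) acquires [+voi] next to a voiced consonant ([+voi,+cons]) — it takes on the voicing of its neighbour, so the feature that spreads is voicing.
Since the environment is written after the underscore, the trigger follows the target; the direction is regressive.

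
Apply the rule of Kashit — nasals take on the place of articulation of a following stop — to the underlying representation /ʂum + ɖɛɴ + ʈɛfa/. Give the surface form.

/m/ is a voiced bilabial nasal. The following trigger /ɖ/ is retroflex, so /m/ must become retroflex as well.
A voiced retroflex nasal is [ɳ], so the surface segment is [ɳ].
The same rule applies at the second boundary: /ɴ/ → [ɳ] next to /ʈ/.

[ʂuɳɖɛɳʈɛfa]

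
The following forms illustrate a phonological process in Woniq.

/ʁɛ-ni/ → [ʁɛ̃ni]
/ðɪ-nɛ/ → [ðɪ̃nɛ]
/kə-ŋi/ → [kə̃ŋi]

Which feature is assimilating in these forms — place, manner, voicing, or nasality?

nasality

The vowel /ɛ/ surfaces as nasalised [ɛ̃] next to the following nasal /n/ — it has acquired the [+nasal] feature of its neighbour.
The other forms show the same pattern: /ɪ/ → [ɪ̃] before /n/; /ə/ → [ə̃] before /ŋ/ — each time a vowel is nasalised next to a following nasal.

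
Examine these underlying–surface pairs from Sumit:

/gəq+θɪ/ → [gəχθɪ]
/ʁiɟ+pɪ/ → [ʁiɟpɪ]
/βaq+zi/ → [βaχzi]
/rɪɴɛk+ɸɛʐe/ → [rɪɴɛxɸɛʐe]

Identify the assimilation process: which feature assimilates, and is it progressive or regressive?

Underlying /q/ is realised as [χ] next to /θ/; /θ/ itself does not change.
The change stop → fricative matches the manner of the following /θ/, identifying this as manner assimilation.
Place and voice are unchanged, so the assimilation is partial, not total.
The same holds elsewhere in the data: /q/ → [χ] before /z/ (stop → fricative, matching a fricative); /k/ → [x] before /ɸ/ (stop → fricative, matching a fricative) — only manner changes, and always toward the following segment.
No alternation appears in [ʁiɟpɪ]: there the adjacent consonants already agree in manner (/ɟ/ and /p/ are both stops), so this form is consistent with the same rule.
Since the segment that changes precedes the conditioning segment, the assimilation is regressive.

regressive manner assimilation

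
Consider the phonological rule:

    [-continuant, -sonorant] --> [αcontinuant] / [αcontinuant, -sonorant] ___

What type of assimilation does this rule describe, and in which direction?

progressive manner assimilation

The rule copies [continuant] (continuancy) from the environment onto the target stops; since [±continuant] encodes the stop/fricative manner contrast, the assimilating dimension is manner.
The conditioning segment sits to the left of the focus bar, meaning the trigger precedes the segment that changes — progressive assimilation.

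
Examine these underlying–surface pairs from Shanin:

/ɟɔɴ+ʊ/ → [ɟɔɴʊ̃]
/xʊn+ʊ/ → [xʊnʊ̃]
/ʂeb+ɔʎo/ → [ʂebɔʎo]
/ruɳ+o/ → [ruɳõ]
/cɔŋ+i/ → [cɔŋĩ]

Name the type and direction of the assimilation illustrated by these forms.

The vowel /ʊ/ surfaces as nasalised [ʊ̃] next to the preceding nasal /ɴ/ — it has acquired the [+nasal] feature of its neighbour.
The other forms show the same pattern: /ʊ/ → [ʊ̃] after /n/; /o/ → [õ] after /ɳ/; /i/ → [ĩ] after /ŋ/ — each time a vowel is nasalised next to a preceding nasal.
No change occurs in [ʂebɔʎo] because the vowel at the boundary is adjacent to an oral consonant, not a nasal (/ɔ/ next to /b/).
Because the conditioning nasal is to the left of the vowel that changes, the process is progressive (perseverative).

progressive nasality assimilation (vowel nasalisation)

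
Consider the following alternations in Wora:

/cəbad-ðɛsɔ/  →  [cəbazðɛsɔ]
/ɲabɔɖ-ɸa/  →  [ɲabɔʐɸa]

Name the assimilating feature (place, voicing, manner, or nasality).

The segment that alternates is /d/, which surfaces as [z] when adjacent to /ð/.
The change stop → fricative matches the manner of the following /ð/, identifying this as manner assimilation.
The other alternating form patterns the same way: /ɖ/ → [ʐ] before /ɸ/ (stop → fricative, matching a fricative) — only manner changes, and always toward the following segment.

manner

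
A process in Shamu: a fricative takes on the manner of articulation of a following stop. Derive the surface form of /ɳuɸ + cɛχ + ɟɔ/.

[ɳupcɛqɟɔ]

The rule targets /ɸ/ (voiceless bilabial fricative), which sits before the trigger /c/ (stop).
A voiceless bilabial stop is [p], so the surface segment is [p].
The same rule applies at the second boundary: /χ/ → [q] next to /ɟ/.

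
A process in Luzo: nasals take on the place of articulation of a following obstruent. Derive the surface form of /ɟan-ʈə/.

[ɟaɳʈə]

/n/ is a voiced alveolar nasal. The following trigger /ʈ/ is retroflex, so /n/ must become retroflex as well.
Changing only its place to retroflex gives [ɳ] — the voiced retroflex nasal.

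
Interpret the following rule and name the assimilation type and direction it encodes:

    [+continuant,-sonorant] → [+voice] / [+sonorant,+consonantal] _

The structural change is [+voice], and the conditioning segment [+sonorant,+consonantal] (a sonorant consonant) is itself voiced, so the target comes to share the voicing of its neighbour — voicing assimilation.
Since the environment is written before the underscore, the trigger precedes the target; the direction is progressive.

progressive voicing assimilation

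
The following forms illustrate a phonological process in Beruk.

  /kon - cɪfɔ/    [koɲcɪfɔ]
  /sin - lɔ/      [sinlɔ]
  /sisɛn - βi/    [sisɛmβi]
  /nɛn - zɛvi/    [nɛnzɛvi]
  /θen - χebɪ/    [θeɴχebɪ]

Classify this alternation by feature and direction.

regressive place assimilation

Underlying /n/ is realised as [ɲ] next to /c/; /c/ itself does not change.
The change alveolar → palatal matches the place of the following /c/, identifying this as place assimilation.
Manner and voice are unchanged, so the assimilation is partial, not total.
The same holds elsewhere in the data: /n/ → [m] before /β/ (alveolar → bilabial, matching bilabial); /n/ → [ɴ] before /χ/ (alveolar → uvular, matching uvular) — only place changes, and always toward the following segment.
No alternation appears in [sinlɔ], [nɛnzɛvi]: there the adjacent consonants already agree in place (/n/ and /l/ are both alveolar; /n/ and /z/ are both alveolar), so these forms are consistent with the same rule.
The trigger is the following segment, so the direction is regressive (anticipatory).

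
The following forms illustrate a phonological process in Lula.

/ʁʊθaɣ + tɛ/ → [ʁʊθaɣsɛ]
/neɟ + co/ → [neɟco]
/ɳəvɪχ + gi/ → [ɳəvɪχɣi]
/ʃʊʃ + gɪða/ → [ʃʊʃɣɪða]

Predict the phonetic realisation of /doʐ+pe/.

The data show progressive manner assimilation: /t/ → [s] after /ɣ/; /g/ → [ɣ] after /χ/; /g/ → [ɣ] after /ʃ/. In each pair only manner changes, matching the preceding consonant, while place and voice stay constant.
Nothing changes in [neɟco]: there the adjacent consonants already agree in manner (/c/ and /ɟ/ are both stops), so this form is consistent with the same rule.
The rule targets /p/ (voiceless bilabial stop), which sits after the trigger /ʐ/ (fricative).
The voiceless bilabial fricative is [ɸ], so /p/ → [ɸ].

[doʐɸe]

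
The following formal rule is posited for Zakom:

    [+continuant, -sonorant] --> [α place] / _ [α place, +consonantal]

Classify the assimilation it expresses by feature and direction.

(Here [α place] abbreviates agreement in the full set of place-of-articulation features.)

The rule copies the place features (abbreviated [place]) from the environment onto the target, so the assimilating feature is place.
Since the environment is written after the underscore, the trigger follows the target; the direction is regressive.

regressive place assimilation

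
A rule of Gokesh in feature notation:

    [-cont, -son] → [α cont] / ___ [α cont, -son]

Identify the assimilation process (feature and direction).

The shared variable α links the value of [cont] on the target to that of the neighbouring obstruent. [cont] distinguishes stops from fricatives — a manner-of-articulation feature — so this is manner assimilation.
Since the environment is written after the underscore, the trigger follows the target; the direction is regressive.

regressive manner assimilation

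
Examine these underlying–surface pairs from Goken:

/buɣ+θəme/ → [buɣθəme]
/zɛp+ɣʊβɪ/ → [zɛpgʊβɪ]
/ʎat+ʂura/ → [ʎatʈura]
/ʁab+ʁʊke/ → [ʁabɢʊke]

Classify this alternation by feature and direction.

progressive manner assimilation

Underlying /ɣ/ is realised as [g] next to /p/; /p/ itself does not change.
/ɣ/ is a fricative while /p/ is a stop; the output [g] is a stop, matching the trigger — so the feature that spreads is manner.
Place and voice are unchanged, so the assimilation is partial, not total.
Checking the remaining alternations: /ʂ/ → [ʈ] after /t/ (fricative → stop, matching a stop); /ʁ/ → [ɢ] after /b/ (fricative → stop, matching a stop) — only manner changes, and always toward the preceding segment.
No alternation appears in [buɣθəme]: there the adjacent consonants already agree in manner (/θ/ and /ɣ/ are both fricatives), so this form is consistent with the same rule.
The trigger is the preceding segment, so the direction is progressive (perseverative).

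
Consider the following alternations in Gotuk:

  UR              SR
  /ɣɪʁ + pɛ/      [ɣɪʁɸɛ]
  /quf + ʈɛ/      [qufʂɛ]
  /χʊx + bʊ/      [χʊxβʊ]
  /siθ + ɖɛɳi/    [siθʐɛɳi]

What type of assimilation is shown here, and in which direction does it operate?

The segment that alternates is /p/, which surfaces as [ɸ] when adjacent to /ʁ/.
/p/ is a stop while /ʁ/ is a fricative; the output [ɸ] is a fricative, matching the trigger — so the feature that spreads is manner.
Place and voice are unchanged, so the assimilation is partial, not total.
The same holds elsewhere in the data: /ʈ/ → [ʂ] after /f/ (stop → fricative, matching a fricative); /b/ → [β] after /x/ (stop → fricative, matching a fricative); /ɖ/ → [ʐ] after /θ/ (stop → fricative, matching a fricative) — only manner changes, and always toward the preceding segment.
Since the segment that changes follows the conditioning segment, the assimilation is progressive.

progressive manner assimilation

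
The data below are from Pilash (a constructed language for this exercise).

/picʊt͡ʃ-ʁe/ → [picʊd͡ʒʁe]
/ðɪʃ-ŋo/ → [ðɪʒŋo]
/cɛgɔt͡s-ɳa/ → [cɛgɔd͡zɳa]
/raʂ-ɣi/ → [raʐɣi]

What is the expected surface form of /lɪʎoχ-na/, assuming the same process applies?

The data show regressive voicing assimilation: /t͡ʃ/ → [d͡ʒ] before /ʁ/; /ʃ/ → [ʒ] before /ŋ/; /t͡s/ → [d͡z] before /ɳ/; /ʂ/ → [ʐ] before /ɣ/. In each pair only voicing changes, matching the following consonant, while place and manner stay constant.
/χ/ is a voiceless uvular fricative. The following trigger /n/ is voiced, so /χ/ must become voiced as well.
A voiced uvular fricative is [ʁ], so the surface segment is [ʁ].

[lɪʎoʁna]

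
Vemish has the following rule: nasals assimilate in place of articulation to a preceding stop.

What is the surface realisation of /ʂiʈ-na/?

/n/ is a voiced alveolar nasal. The preceding trigger /ʈ/ is retroflex, so /n/ must become retroflex as well.
A voiced retroflex nasal is [ɳ], so the surface segment is [ɳ].

[ʂiʈɳa]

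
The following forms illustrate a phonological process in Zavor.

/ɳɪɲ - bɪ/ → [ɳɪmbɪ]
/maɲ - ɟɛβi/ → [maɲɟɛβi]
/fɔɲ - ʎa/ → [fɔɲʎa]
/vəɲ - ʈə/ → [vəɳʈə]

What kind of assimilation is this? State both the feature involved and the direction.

regressive place assimilation

The segment that alternates is /ɲ/, which surfaces as [m] when adjacent to /b/.
The change palatal → bilabial matches the place of the following /b/, identifying this as place assimilation.
Manner and voice are unchanged, so the assimilation is partial, not total.
Checking the remaining alternation: /ɲ/ → [ɳ] before /ʈ/ (palatal → retroflex, matching retroflex) — only place changes, and always toward the following segment.
No alternation appears in [maɲɟɛβi], [fɔɲʎa]: there the adjacent consonants already agree in place (/ɲ/ and /ɟ/ are both palatal; /ɲ/ and /ʎ/ are both palatal), so these forms are consistent with the same rule.
Since the segment that changes precedes the conditioning segment, the assimilation is regressive.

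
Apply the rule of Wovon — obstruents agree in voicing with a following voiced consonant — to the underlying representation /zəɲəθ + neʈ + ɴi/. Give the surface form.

/θ/ is a voiceless dental fricative. The following trigger /n/ is voiced, so /θ/ must become voiced as well.
The voiced dental fricative is [ð], so /θ/ → [ð].
At the second juncture, /ʈ/ likewise becomes [ɖ] adjacent to /ɴ/.

[zəɲəðneɖɴi]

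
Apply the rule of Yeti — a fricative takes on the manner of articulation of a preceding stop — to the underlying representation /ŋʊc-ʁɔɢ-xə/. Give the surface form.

[ŋʊcɢɔɢkə]

/ʁ/ is a voiced uvular fricative. The preceding trigger /c/ is a stop, so /ʁ/ must become a stop as well.
The voiced uvular stop is [ɢ], so /ʁ/ → [ɢ].
The same rule applies at the second boundary: /x/ → [k] next to /ɢ/.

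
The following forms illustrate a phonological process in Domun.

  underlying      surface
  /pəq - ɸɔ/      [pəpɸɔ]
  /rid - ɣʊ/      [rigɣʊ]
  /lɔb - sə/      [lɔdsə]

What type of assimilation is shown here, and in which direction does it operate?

Comparing underlying and surface forms, /q/ → [p] is the alternation; the neighbouring /ɸ/ is constant.
/q/ is uvular while /ɸ/ is bilabial; the output [p] is bilabial, matching the trigger — so the feature that spreads is place.
Manner and voice are unchanged, so the assimilation is partial, not total.
Checking the remaining alternations: /d/ → [g] before /ɣ/ (alveolar → velar, matching velar); /b/ → [d] before /s/ (bilabial → alveolar, matching alveolar) — only place changes, and always toward the following segment.
Since the segment that changes precedes the conditioning segment, the assimilation is regressive.

regressive place assimilation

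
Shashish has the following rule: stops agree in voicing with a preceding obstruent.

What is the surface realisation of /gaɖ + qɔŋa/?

[gaɖɢɔŋa]

/q/ is a voiceless uvular stop. The preceding trigger /ɖ/ is voiced, so /q/ must become voiced as well.
A voiced uvular stop is [ɢ], so the surface segment is [ɢ].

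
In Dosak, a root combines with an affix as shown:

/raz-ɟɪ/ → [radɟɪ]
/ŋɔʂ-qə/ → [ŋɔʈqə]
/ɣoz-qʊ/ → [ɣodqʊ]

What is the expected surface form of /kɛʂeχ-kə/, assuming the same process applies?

The data show regressive manner assimilation: /z/ → [d] before /ɟ/; /ʂ/ → [ʈ] before /q/; /z/ → [d] before /q/. In each pair only manner changes, matching the following consonant, while place and voice stay constant.
The rule targets /χ/ (voiceless uvular fricative), which sits before the trigger /k/ (stop).
The voiceless uvular stop is [q], so /χ/ → [q].

[kɛʂeqkə]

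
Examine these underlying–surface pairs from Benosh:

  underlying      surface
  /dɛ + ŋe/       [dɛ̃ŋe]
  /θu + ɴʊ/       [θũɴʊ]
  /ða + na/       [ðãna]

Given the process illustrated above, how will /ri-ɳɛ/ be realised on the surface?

[rĩɳɛ]

The data show regressive nasality assimilation (vowel nasalisation): /ɛ/ → [ɛ̃] before /ŋ/; /u/ → [ũ] before /ɴ/; /a/ → [ã] before /n/ — a vowel is nasalised by an immediately following nasal consonant.
The vowel /i/ is adjacent to the following nasal /ɳ/, so it acquires [+nasal] and surfaces as [ĩ].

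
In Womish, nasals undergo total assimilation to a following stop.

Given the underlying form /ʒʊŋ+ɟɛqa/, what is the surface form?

[ʒʊɟɟɛqa]

/ŋ/ is the segment targeted by the rule; it sits immediately before /ɟ/, so it assimilates completely and surfaces as [ɟ].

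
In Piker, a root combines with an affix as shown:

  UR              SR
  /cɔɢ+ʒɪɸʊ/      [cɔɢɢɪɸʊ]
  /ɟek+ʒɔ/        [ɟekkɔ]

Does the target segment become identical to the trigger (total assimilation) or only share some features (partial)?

total assimilation

Comparing underlying and surface forms, /ʒ/ → [ɢ] is the alternation; the neighbouring /ɢ/ is constant.
The output [ɢ] is identical to the trigger /ɢ/ — every feature (place, manner, voicing) has been copied — so this is total assimilation.
The other form behaves the same way: /ʒ/ → [k] after /k/ — in each case the output is a copy of the preceding consonant.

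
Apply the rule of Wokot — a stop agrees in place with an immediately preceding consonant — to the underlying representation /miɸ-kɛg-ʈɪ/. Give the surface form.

[miɸpɛgkɪ]

The rule targets /k/ (voiceless velar stop), which sits after the trigger /ɸ/ (bilabial).
The voiceless bilabial stop is [p], so /k/ → [p].
The same rule applies at the second boundary: /ʈ/ → [k] next to /g/.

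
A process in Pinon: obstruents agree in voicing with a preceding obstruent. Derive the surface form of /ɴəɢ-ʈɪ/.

[ɴəɢɖɪ]

The rule targets /ʈ/ (voiceless retroflex stop), which sits after the trigger /ɢ/ (voiced).
A voiced retroflex stop is [ɖ], so the surface segment is [ɖ].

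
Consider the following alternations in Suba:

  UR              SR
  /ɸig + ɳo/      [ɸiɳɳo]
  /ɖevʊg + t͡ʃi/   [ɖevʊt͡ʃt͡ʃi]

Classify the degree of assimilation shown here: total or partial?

total assimilation

Underlying /g/ is realised as [ɳ] next to /ɳ/; /ɳ/ itself does not change.
The output [ɳ] is identical to the trigger /ɳ/ — every feature (place, manner, voicing) has been copied — so this is total assimilation.
The remaining alternation confirms this: /g/ → [t͡ʃ] before /t͡ʃ/ — in each case the output is a copy of the following consonant.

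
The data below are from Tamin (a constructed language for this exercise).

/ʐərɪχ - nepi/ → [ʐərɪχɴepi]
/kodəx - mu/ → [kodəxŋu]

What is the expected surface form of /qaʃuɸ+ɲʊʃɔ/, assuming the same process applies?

The data show progressive place assimilation: /n/ → [ɴ] after /χ/; /m/ → [ŋ] after /x/. In each pair only place changes, matching the preceding consonant, while manner and voice stay constant.
/ɲ/ is a voiced palatal nasal. The preceding trigger /ɸ/ is bilabial, so /ɲ/ must become bilabial as well.
A voiced bilabial nasal is [m], so the surface segment is [m].

[qaʃuɸmʊʃɔ]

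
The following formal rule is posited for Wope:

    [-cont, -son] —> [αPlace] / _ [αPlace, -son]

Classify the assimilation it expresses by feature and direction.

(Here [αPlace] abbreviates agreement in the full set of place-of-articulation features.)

regressive place assimilation

The rule copies the place features (abbreviated [Place]) from the environment onto the target, so the assimilating feature is place.
The conditioning segment sits to the right of the focus bar, meaning the trigger follows the segment that changes — regressive assimilation.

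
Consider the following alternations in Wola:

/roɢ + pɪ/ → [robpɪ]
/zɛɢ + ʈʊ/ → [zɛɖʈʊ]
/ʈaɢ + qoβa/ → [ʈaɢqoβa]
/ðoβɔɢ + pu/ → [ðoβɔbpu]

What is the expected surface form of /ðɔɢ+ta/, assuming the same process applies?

[ðɔdta]

The data show regressive place assimilation: /ɢ/ → [b] before /p/; /ɢ/ → [ɖ] before /ʈ/. In each pair only place changes, matching the following consonant, while manner and voice stay constant.
No alternation appears in [ʈaɢqoβa]: there the adjacent consonants already agree in place (/ɢ/ and /q/ are both uvular), so this form is consistent with the same rule.
/ɢ/ is a voiced uvular stop. The following trigger /t/ is alveolar, so /ɢ/ must become alveolar as well.
Changing only its place to alveolar gives [d] — the voiced alveolar stop.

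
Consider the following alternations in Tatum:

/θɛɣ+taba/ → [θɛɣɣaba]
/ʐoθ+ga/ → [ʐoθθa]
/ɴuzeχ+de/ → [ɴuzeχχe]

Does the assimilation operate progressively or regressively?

progressive

The segment that alternates is /t/, which surfaces as [ɣ] when adjacent to /ɣ/.
The output [ɣ] is identical to the trigger /ɣ/ — every feature (place, manner, voicing) has been copied — so this is total assimilation.
The other forms behave the same way: /g/ → [θ] after /θ/; /d/ → [χ] after /χ/ — in each case the output is a copy of the preceding consonant.
Since the segment that changes follows the conditioning segment, the assimilation is progressive.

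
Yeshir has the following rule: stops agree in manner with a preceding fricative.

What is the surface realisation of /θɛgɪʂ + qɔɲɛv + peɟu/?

/q/ is a voiceless uvular stop. The preceding trigger /ʂ/ is a fricative, so /q/ must become a fricative as well.
Changing only its manner to fricative gives [χ] — the voiceless uvular fricative.
At the second juncture, /p/ likewise becomes [ɸ] adjacent to /v/.

[θɛgɪʂχɔɲɛvɸeɟu]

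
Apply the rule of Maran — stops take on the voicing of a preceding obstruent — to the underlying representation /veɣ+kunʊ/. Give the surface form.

[veɣgunʊ]

The rule targets /k/ (voiceless velar stop), which sits after the trigger /ɣ/ (voiced).
Changing only its voicing to voiced gives [g] — the voiced velar stop.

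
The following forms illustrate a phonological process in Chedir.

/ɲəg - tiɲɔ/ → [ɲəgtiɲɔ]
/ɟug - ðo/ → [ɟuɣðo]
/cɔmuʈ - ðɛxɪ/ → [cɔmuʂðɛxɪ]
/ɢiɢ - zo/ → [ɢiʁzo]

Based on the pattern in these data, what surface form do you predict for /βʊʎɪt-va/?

The data show regressive manner assimilation: /g/ → [ɣ] before /ð/; /ʈ/ → [ʂ] before /ð/; /ɢ/ → [ʁ] before /z/. In each pair only manner changes, matching the following consonant, while place and voice stay constant.
Nothing changes in [ɲəgtiɲɔ]: there the adjacent consonants already agree in manner (/g/ and /t/ are both stops), so this form is consistent with the same rule.
/t/ is a voiceless alveolar stop. The following trigger /v/ is a fricative, so /t/ must become a fricative as well.
A voiceless alveolar fricative is [s], so the surface segment is [s].

[βʊʎɪsva]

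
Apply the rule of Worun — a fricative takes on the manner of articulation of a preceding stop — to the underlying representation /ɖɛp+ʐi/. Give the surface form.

/ʐ/ is a voiced retroflex fricative. The preceding trigger /p/ is a stop, so /ʐ/ must become a stop as well.
Changing only its manner to stop gives [ɖ] — the voiced retroflex stop.

[ɖɛpɖi]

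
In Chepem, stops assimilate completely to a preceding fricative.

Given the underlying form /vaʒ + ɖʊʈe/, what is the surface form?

[vaʒʒʊʈe]

/ɖ/ is the segment targeted by the rule; it sits immediately after /ʒ/, so it assimilates completely and surfaces as [ʒ].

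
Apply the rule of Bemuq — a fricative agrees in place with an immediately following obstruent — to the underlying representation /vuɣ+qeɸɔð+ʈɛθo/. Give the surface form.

The rule targets /ɣ/ (voiced velar fricative), which sits before the trigger /q/ (uvular).
Changing only its place to uvular gives [ʁ] — the voiced uvular fricative.
The same rule applies at the second boundary: /ð/ → [ʐ] next to /ʈ/.

[vuʁqeɸɔʐʈɛθo]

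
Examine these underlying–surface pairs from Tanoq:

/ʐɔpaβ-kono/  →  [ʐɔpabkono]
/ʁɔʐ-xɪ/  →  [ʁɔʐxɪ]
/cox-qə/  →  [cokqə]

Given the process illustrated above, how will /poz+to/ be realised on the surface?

[podto]

The data show regressive manner assimilation: /β/ → [b] before /k/; /x/ → [k] before /q/. In each pair only manner changes, matching the following consonant, while place and voice stay constant.
Nothing changes in [ʁɔʐxɪ]: there the adjacent consonants already agree in manner (/ʐ/ and /x/ are both fricatives), so this form is consistent with the same rule.
The rule targets /z/ (voiced alveolar fricative), which sits before the trigger /t/ (stop).
The voiced alveolar stop is [d], so /z/ → [d].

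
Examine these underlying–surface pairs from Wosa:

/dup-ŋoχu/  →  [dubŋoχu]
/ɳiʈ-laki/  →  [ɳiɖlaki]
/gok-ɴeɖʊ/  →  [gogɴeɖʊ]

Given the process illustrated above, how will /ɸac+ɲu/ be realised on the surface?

The data show regressive voicing assimilation: /p/ → [b] before /ŋ/; /ʈ/ → [ɖ] before /l/; /k/ → [g] before /ɴ/. In each pair only voicing changes, matching the following consonant, while place and manner stay constant.
/c/ is a voiceless palatal stop. The following trigger /ɲ/ is voiced, so /c/ must become voiced as well.
The voiced palatal stop is [ɟ], so /c/ → [ɟ].

[ɸaɟɲu]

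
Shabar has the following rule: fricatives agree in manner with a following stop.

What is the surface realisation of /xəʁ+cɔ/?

/ʁ/ is a voiced uvular fricative. The following trigger /c/ is a stop, so /ʁ/ must become a stop as well.
A voiced uvular stop is [ɢ], so the surface segment is [ɢ].

[xəɢcɔ]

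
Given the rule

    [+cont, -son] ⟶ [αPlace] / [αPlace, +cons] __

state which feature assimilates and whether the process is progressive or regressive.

The rule copies the place features (abbreviated [Place]) from the environment onto the target, so the assimilating feature is place.
Since the environment is written before the underscore, the trigger precedes the target; the direction is progressive.

progressive place assimilation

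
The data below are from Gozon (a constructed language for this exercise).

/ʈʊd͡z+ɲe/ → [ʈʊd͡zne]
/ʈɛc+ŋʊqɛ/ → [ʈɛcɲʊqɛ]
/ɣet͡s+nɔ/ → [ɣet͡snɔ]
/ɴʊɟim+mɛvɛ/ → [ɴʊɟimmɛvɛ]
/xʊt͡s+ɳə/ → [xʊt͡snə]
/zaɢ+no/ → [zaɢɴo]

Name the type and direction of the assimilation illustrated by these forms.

The segment that alternates is /ɲ/, which surfaces as [n] when adjacent to /d͡z/.
/ɲ/ is palatal while /d͡z/ is alveolar; the output [n] is alveolar, matching the trigger — so the feature that spreads is place.
Manner and voice are unchanged, so the assimilation is partial, not total.
Checking the remaining alternations: /ŋ/ → [ɲ] after /c/ (velar → palatal, matching palatal); /ɳ/ → [n] after /t͡s/ (retroflex → alveolar, matching alveolar); /n/ → [ɴ] after /ɢ/ (alveolar → uvular, matching uvular) — only place changes, and always toward the preceding segment.
Nothing changes in [ɣet͡snɔ], [ɴʊɟimmɛvɛ]: there the adjacent consonants already agree in place (/n/ and /t͡s/ are both alveolar; /m/ and /m/ are both bilabial), so these forms are consistent with the same rule.
The trigger is the preceding segment, so the direction is progressive (perseverative).

progressive place assimilation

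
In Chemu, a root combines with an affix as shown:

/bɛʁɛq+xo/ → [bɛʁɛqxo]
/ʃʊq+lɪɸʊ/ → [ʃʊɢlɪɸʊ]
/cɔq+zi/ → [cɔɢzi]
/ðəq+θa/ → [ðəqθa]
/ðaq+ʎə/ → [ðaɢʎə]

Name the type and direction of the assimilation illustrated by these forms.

The segment that alternates is /q/, which surfaces as [ɢ] when adjacent to /l/.
/q/ is voiceless while /l/ is voiced; the output [ɢ] is voiced, matching the trigger — so the feature that spreads is voicing.
Place and manner are unchanged, so the assimilation is partial, not total.
Checking the remaining alternations: /q/ → [ɢ] before /z/ (voiceless → voiced, matching voiced); /q/ → [ɢ] before /ʎ/ (voiceless → voiced, matching voiced) — only voicing changes, and always toward the following segment.
No alternation appears in [bɛʁɛqxo], [ðəqθa]: there the adjacent consonants already agree in voicing (/q/ and /x/ are both voiceless; /q/ and /θ/ are both voiceless), so these forms are consistent with the same rule.
The trigger is the following segment, so the direction is regressive (anticipatory).

regressive voicing assimilation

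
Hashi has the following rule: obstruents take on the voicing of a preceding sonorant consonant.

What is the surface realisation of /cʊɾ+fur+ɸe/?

/f/ is a voiceless labiodental fricative. The preceding trigger /ɾ/ is voiced, so /f/ must become voiced as well.
The voiced labiodental fricative is [v], so /f/ → [v].
At the second juncture, /ɸ/ likewise becomes [β] adjacent to /r/.

[cʊɾvurβe]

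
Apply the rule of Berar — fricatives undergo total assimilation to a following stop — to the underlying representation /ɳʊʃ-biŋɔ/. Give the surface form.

/ʃ/ is the segment targeted by the rule; it sits immediately before /b/, so it assimilates completely and surfaces as [b].

[ɳʊbbiŋɔ]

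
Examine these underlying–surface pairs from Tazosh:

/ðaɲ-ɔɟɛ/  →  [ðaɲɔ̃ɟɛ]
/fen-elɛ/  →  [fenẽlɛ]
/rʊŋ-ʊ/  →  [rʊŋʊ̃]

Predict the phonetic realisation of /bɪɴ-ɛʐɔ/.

[bɪɴɛ̃ʐɔ]

The data show progressive nasality assimilation (vowel nasalisation): /ɔ/ → [ɔ̃] after /ɲ/; /e/ → [ẽ] after /n/; /ʊ/ → [ʊ̃] after /ŋ/ — a vowel is nasalised by an immediately preceding nasal consonant.
The vowel /ɛ/ is adjacent to the preceding nasal /ɴ/, so it acquires [+nasal] and surfaces as [ɛ̃].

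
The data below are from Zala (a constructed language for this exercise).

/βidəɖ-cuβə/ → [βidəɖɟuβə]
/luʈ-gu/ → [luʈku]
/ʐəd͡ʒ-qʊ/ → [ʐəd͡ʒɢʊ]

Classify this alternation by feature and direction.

progressive voicing assimilation

Comparing underlying and surface forms, /c/ → [ɟ] is the alternation; the neighbouring /ɖ/ is constant.
/c/ is voiceless while /ɖ/ is voiced; the output [ɟ] is voiced, matching the trigger — so the feature that spreads is voicing.
Place and manner are unchanged, so the assimilation is partial, not total.
The same holds elsewhere in the data: /g/ → [k] after /ʈ/ (voiced → voiceless, matching voiceless); /q/ → [ɢ] after /d͡ʒ/ (voiceless → voiced, matching voiced) — only voicing changes, and always toward the preceding segment.
Since the segment that changes follows the conditioning segment, the assimilation is progressive.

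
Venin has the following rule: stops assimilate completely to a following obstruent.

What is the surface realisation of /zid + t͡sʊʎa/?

/d/ is the segment targeted by the rule; it sits immediately before /t͡s/, so it assimilates completely and surfaces as [t͡s].

[zit͡st͡sʊʎa]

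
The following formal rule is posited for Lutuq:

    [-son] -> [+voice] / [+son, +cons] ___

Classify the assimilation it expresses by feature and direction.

The structural change is [+voice], and the conditioning segment [+son, +cons] (a sonorant consonant) is itself voiced, so the target comes to share the voicing of its neighbour — voicing assimilation.
Since the environment is written before the underscore, the trigger precedes the target; the direction is progressive.

progressive voicing assimilation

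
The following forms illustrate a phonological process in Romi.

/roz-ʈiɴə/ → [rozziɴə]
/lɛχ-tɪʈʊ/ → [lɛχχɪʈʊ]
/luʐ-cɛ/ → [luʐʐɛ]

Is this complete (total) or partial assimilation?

total assimilation

Comparing underlying and surface forms, /ʈ/ → [z] is the alternation; the neighbouring /z/ is constant.
The output [z] is identical to the trigger /z/ — every feature (place, manner, voicing) has been copied — so this is total assimilation.
The remaining alternations confirm this: /t/ → [χ] after /χ/; /c/ → [ʐ] after /ʐ/ — in each case the output is a copy of the preceding consonant.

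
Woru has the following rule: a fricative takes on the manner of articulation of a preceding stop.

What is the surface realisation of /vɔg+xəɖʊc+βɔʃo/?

The rule targets /x/ (voiceless velar fricative), which sits after the trigger /g/ (stop).
The voiceless velar stop is [k], so /x/ → [k].
The same rule applies at the second boundary: /β/ → [b] next to /c/.

[vɔgkəɖʊcbɔʃo]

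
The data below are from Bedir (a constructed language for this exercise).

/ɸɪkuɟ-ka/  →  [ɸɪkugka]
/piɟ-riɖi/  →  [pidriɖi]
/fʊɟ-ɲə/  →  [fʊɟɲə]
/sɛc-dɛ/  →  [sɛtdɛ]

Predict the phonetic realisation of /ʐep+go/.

The data show regressive place assimilation: /ɟ/ → [g] before /k/; /ɟ/ → [d] before /r/; /c/ → [t] before /d/. In each pair only place changes, matching the following consonant, while manner and voice stay constant.
No alternation appears in [fʊɟɲə]: there the adjacent consonants already agree in place (/ɟ/ and /ɲ/ are both palatal), so this form is consistent with the same rule.
The rule targets /p/ (voiceless bilabial stop), which sits before the trigger /g/ (velar).
A voiceless velar stop is [k], so the surface segment is [k].

[ʐekgo]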